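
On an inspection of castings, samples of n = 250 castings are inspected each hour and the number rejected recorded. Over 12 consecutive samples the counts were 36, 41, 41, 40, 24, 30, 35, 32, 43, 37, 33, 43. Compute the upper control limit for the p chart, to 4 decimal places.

0.2118

p̄ = Σdᵢ / (k·n) = 435 / (12 × 250) = 0.14500
UCL = p̄ + 3·√(p̄(1−p̄)/n) = 0.14500 + 3 × √(0.14500×0.85500/250) = 0.14500 + 3 × 0.02227 = 0.21181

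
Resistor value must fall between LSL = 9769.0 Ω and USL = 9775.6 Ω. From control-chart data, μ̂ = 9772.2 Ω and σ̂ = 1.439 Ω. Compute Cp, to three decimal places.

Cp = (USL − LSL) / (6σ̂) = (9775.6 − 9769.0) / (6 × 1.439) = 6.6000 / 8.6340 = 0.7644

0.764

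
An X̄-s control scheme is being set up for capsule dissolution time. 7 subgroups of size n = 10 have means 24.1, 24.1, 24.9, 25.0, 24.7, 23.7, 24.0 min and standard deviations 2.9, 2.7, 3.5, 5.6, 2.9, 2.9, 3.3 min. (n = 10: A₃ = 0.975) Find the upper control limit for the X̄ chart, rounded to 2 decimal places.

27.67

X̄̄ = (24.1 + 24.1 + 24.9 + 25.0 + 24.7 + 23.7 + 24.0) / 7 = 24.3571
s̄ = (2.9 + 2.7 + 3.5 + 5.6 + 2.9 + 2.9 + 3.3) / 7 = 3.4000
UCL = X̄̄ + A₃·s̄ = 24.3571 + 0.975 × 3.4000 = 27.6721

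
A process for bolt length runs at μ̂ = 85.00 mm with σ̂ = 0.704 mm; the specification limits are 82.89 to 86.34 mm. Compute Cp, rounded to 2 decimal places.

Cp = (USL − LSL) / (6σ̂) = (86.34 − 82.89) / (6 × 0.704) = 3.4500 / 4.2240 = 0.8168

0.82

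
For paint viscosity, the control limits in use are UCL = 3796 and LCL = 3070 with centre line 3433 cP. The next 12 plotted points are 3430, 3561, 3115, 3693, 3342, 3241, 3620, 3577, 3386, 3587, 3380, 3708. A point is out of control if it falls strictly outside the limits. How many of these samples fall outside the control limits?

0

All 12 points lie within [3070, 3796].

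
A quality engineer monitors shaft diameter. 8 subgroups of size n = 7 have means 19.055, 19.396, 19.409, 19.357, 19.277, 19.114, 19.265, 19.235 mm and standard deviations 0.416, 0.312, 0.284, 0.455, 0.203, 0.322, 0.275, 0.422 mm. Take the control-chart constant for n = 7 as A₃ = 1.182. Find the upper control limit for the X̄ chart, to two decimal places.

19.66

X̄̄ = (19.055 + 19.396 + 19.409 + 19.357 + 19.277 + 19.114 + 19.265 + 19.235) / 8 = 19.2635
s̄ = (0.416 + 0.312 + 0.284 + 0.455 + 0.203 + 0.322 + 0.275 + 0.422) / 8 = 0.3361
UCL = X̄̄ + A₃·s̄ = 19.2635 + 1.182 × 0.3361 = 19.6608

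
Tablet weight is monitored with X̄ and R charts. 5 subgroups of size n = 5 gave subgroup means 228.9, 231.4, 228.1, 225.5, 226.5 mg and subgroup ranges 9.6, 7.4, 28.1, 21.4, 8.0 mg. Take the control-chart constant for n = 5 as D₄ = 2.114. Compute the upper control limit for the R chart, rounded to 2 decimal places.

31.50

R̄ = (9.6 + 7.4 + 28.1 + 21.4 + 8.0) / 5 = 74.5000 / 5 = 14.9000
UCL_R = D₄·R̄ = 2.114 × 14.9000 = 31.4986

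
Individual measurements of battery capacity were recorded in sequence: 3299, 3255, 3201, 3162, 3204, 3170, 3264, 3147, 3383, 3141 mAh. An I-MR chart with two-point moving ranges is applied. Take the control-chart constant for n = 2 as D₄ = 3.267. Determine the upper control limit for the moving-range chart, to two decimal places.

327.43

Moving ranges: 44, 54, 39, 42, 34, 94, 117, 236, 242; M̄R̄ = 902.0000 / 9 = 100.2222
UCL_MR = D₄·M̄R̄ = 3.267 × 100.2222 = 327.4260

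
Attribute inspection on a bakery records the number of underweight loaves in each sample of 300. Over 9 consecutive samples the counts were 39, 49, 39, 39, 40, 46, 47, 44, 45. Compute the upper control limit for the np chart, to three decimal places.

61.339

p̄ = Σdᵢ / (k·n) = 388 / (9 × 300) = 0.14370
UCL = np̄ + 3·√(np̄(1−p̄)) = 43.1111 + 3 × √(43.1111×0.85630) = 43.1111 + 3 × 6.0758 = 61.3386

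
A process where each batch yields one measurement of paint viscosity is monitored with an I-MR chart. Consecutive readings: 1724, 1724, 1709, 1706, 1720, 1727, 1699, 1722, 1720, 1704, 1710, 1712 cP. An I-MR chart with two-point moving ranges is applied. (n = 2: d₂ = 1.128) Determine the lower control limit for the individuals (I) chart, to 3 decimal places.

X̄ = (1724 + 1724 + 1709 + 1706 + 1720 + 1727 + 1699 + 1722 + 1720 + 1704 + 1710 + 1712) / 12 = 1714.7500
Moving ranges: 0, 15, 3, 14, 7, 28, 23, 2, 16, 6, 2; M̄R̄ = 116.0000 / 11 = 10.5455
LCL = X̄ − 3·M̄R̄/d₂ = 1714.7500 − 3 × 10.5455 / 1.128 = 1686.7036

1686.704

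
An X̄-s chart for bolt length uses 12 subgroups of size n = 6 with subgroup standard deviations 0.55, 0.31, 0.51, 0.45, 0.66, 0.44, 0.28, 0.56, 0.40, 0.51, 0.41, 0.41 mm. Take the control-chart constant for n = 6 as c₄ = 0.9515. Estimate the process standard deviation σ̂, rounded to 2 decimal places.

s̄ = (0.55 + 0.31 + 0.51 + 0.45 + 0.66 + 0.44 + 0.28 + 0.56 + 0.40 + 0.51 + 0.41 + 0.41) / 12 = 0.4575
σ̂ = s̄ / c₄ = 0.4575 / 0.9515 = 0.4808

0.48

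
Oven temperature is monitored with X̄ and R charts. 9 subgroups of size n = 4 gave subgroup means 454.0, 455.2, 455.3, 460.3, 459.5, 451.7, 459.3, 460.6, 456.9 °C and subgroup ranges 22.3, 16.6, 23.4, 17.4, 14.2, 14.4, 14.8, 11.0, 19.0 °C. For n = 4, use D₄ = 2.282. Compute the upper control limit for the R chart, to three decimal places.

R̄ = (22.3 + 16.6 + 23.4 + 17.4 + 14.2 + 14.4 + 14.8 + 11.0 + 19.0) / 9 = 153.1000 / 9 = 17.0111
UCL_R = D₄·R̄ = 2.282 × 17.0111 = 38.8194

38.819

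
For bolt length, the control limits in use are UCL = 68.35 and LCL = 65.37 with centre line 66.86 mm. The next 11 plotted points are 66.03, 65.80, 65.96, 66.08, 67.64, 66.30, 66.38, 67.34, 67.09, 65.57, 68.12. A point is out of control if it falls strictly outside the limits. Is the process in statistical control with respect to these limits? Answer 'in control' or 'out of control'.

in control

All 11 points lie within [65.37, 68.35].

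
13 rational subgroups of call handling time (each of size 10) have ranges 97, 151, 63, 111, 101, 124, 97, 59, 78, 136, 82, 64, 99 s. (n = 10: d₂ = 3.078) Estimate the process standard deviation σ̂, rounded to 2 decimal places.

31.54

R̄ = (97 + 151 + 63 + 111 + 101 + 124 + 97 + 59 + 78 + 136 + 82 + 64 + 99) / 13 = 97.0769
σ̂ = R̄ / d₂ = 97.0769 / 3.078 = 31.5390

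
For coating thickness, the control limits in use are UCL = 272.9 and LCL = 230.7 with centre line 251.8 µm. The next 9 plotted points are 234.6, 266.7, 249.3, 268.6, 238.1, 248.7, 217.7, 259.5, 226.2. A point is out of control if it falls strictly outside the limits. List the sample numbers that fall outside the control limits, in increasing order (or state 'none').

7, 9

Compare each point to [230.7, 272.9]: sample 7 = 217.7 < LCL; sample 9 = 226.2 < LCL.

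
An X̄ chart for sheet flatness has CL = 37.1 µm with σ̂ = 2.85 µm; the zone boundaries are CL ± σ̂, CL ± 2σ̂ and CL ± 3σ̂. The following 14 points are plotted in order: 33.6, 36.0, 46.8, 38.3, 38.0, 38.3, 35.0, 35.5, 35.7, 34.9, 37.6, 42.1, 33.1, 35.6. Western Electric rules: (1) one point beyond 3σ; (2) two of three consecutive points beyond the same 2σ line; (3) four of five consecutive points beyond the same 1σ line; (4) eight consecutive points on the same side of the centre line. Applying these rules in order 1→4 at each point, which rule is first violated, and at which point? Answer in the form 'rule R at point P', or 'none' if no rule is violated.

rule 1 at point 3

Zone of each point (C = within 1σ̂, B = 1σ̂–2σ̂, A = 2σ̂–3σ̂, * = beyond 3σ̂; sign = side of CL): 1:-B, 2:-C, 3:+*, 4:+C, 5:+C, 6:+C, 7:-C, 8:-C, 9:-C, 10:-C, 11:+C, 12:+B, 13:-B, 14:-C
Rule 1 (one point beyond the 3σ limits) is satisfied at point 3.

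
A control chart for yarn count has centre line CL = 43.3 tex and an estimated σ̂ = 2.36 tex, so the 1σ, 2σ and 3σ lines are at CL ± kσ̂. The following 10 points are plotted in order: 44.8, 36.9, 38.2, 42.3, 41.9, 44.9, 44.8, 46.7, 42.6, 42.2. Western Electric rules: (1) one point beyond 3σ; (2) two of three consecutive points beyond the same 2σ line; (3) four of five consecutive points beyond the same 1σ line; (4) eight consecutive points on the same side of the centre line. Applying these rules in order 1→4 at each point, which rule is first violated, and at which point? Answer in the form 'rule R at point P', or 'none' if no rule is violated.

rule 2 at point 3

Zone of each point (C = within 1σ̂, B = 1σ̂–2σ̂, A = 2σ̂–3σ̂, * = beyond 3σ̂; sign = side of CL): 1:+C, 2:-A, 3:-A, 4:-C, 5:-C, 6:+C, 7:+C, 8:+B, 9:-C, 10:-C
Rule 2 (two of three consecutive points beyond the same 2σ limit) is satisfied at point 3.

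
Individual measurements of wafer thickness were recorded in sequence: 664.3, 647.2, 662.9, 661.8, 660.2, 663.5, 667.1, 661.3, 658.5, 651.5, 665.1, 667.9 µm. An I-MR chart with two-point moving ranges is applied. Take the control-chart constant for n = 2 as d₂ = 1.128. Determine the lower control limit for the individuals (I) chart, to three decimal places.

642.953

X̄ = (664.3 + 647.2 + 662.9 + 661.8 + 660.2 + 663.5 + 667.1 + 661.3 + 658.5 + 651.5 + 665.1 + 667.9) / 12 = 660.9417
Moving ranges: 17.1, 15.7, 1.1, 1.6, 3.3, 3.6, 5.8, 2.8, 7.0, 13.6, 2.8; M̄R̄ = 74.4000 / 11 = 6.7636
LCL = X̄ − 3·M̄R̄/d₂ = 660.9417 − 3 × 6.7636 / 1.128 = 642.9533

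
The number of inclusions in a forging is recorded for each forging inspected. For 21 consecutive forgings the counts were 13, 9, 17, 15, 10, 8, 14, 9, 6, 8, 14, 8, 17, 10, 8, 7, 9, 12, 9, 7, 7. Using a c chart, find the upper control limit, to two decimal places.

19.98

c̄ = (13 + 9 + 17 + 15 + 10 + 8 + 14 + 9 + 6 + 8 + 14 + 8 + 17 + 10 + 8 + 7 + 9 + 12 + 9 + 7 + 7) / 21 = 217 / 21 = 10.3333
UCL = c̄ + 3√c̄ = 10.3333 + 3 × √10.3333 = 10.3333 + 3 × 3.2146 = 19.9770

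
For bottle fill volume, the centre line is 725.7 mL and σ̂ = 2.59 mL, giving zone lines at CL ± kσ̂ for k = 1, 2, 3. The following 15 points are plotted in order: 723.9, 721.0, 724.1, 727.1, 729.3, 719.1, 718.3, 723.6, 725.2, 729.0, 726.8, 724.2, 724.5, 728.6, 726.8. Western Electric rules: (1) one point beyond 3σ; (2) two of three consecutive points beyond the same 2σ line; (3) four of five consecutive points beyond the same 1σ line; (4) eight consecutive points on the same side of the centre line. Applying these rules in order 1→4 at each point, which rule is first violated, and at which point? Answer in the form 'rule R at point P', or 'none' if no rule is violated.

Zone of each point (C = within 1σ̂, B = 1σ̂–2σ̂, A = 2σ̂–3σ̂, * = beyond 3σ̂; sign = side of CL): 1:-C, 2:-B, 3:-C, 4:+C, 5:+B, 6:-A, 7:-A, 8:-C, 9:-C, 10:+B, 11:+C, 12:-C, 13:-C, 14:+B, 15:+C
Rule 2 (two of three consecutive points beyond the same 2σ limit) is satisfied at point 7.

rule 2 at point 7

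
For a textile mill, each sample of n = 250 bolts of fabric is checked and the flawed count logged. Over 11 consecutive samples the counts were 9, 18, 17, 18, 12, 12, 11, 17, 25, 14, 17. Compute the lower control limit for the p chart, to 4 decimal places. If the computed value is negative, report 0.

0.0161

p̄ = Σdᵢ / (k·n) = 170 / (11 × 250) = 0.06182
LCL = p̄ − 3·√(p̄(1−p̄)/n) = 0.06182 − 3 × 0.01523 = 0.01612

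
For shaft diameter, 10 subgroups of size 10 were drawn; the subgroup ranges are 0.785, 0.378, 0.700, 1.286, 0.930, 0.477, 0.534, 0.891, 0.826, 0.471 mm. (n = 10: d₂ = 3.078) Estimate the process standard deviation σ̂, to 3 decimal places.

R̄ = (0.785 + 0.378 + 0.700 + 1.286 + 0.930 + 0.477 + 0.534 + 0.891 + 0.826 + 0.471) / 10 = 0.7278
σ̂ = R̄ / d₂ = 0.7278 / 3.078 = 0.2365

0.236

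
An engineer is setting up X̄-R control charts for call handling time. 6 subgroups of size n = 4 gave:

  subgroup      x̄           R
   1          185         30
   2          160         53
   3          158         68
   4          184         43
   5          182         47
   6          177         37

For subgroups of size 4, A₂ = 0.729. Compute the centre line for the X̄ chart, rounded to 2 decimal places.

X̄̄ = (185 + 160 + 158 + 184 + 182 + 177) / 6 = 1046.0000 / 6 = 174.3333
CL = X̄̄ = 174.3333

174.33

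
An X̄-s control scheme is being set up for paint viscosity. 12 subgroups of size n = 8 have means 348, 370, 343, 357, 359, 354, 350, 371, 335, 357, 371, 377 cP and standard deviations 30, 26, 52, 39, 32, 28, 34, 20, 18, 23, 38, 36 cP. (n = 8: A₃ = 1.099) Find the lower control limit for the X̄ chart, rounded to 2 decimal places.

X̄̄ = (348 + 370 + 343 + 357 + 359 + 354 + 350 + 371 + 335 + 357 + 371 + 377) / 12 = 357.6667
s̄ = (30 + 26 + 52 + 39 + 32 + 28 + 34 + 20 + 18 + 23 + 38 + 36) / 12 = 31.3333
LCL = X̄̄ − A₃·s̄ = 357.6667 − 1.099 × 31.3333 = 323.2313

323.23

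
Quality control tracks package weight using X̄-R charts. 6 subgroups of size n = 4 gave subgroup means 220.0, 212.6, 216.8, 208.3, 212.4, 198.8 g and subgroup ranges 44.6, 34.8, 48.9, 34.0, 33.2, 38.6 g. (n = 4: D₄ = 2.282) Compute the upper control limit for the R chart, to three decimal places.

89.036

R̄ = (44.6 + 34.8 + 48.9 + 34.0 + 33.2 + 38.6) / 6 = 234.1000 / 6 = 39.0167
UCL_R = D₄·R̄ = 2.282 × 39.0167 = 89.0360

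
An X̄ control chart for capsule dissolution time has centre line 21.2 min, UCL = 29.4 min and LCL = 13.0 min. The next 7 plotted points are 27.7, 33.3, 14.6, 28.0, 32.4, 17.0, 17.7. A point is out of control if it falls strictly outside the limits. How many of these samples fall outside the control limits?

2

Compare each point to [13.0, 29.4]: sample 2 = 33.3 > UCL; sample 5 = 32.4 > UCL.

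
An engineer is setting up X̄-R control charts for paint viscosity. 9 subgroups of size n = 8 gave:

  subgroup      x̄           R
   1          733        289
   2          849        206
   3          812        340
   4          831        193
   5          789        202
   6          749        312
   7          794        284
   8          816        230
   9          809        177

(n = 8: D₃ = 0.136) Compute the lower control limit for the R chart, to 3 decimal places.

33.743

R̄ = (289 + 206 + 340 + 193 + 202 + 312 + 284 + 230 + 177) / 9 = 2233.0000 / 9 = 248.1111
LCL_R = D₃·R̄ = 0.136 × 248.1111 = 33.7431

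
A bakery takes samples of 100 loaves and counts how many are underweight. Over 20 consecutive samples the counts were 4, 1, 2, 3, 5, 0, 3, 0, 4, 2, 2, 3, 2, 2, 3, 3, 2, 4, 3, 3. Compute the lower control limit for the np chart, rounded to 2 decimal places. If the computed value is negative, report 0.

p̄ = Σdᵢ / (k·n) = 51 / (20 × 100) = 0.02550
LCL = np̄ − 3·√(np̄(1−p̄)) = 2.5500 − 3 × 1.5764 = -2.1791 → 0 (negative, so LCL = 0)

0.00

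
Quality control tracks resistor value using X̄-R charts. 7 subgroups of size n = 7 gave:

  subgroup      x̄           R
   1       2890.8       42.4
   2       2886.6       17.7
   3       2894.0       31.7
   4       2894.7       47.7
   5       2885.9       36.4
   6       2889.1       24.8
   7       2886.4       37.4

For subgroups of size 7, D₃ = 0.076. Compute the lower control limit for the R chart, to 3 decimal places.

2.585

R̄ = (42.4 + 17.7 + 31.7 + 47.7 + 36.4 + 24.8 + 37.4) / 7 = 238.1000 / 7 = 34.0143
LCL_R = D₃·R̄ = 0.076 × 34.0143 = 2.5851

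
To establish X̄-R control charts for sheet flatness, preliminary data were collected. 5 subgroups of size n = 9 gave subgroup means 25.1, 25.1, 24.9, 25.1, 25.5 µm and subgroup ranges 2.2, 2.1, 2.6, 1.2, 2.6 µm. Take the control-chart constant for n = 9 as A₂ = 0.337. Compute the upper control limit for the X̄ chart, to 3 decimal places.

25.861

X̄̄ = (25.1 + 25.1 + 24.9 + 25.1 + 25.5) / 5 = 125.7000 / 5 = 25.1400
R̄ = (2.2 + 2.1 + 2.6 + 1.2 + 2.6) / 5 = 10.7000 / 5 = 2.1400
UCL = X̄̄ + A₂·R̄ = 25.1400 + 0.337 × 2.1400 = 25.8612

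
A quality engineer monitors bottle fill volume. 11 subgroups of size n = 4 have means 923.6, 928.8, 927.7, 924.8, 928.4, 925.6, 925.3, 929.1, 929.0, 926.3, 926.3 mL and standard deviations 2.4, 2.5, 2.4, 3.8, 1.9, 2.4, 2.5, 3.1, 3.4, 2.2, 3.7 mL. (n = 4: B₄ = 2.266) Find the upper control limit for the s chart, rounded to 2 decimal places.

s̄ = (2.4 + 2.5 + 2.4 + 3.8 + 1.9 + 2.4 + 2.5 + 3.1 + 3.4 + 2.2 + 3.7) / 11 = 2.7545
UCL_s = B₄·s̄ = 2.266 × 2.7545 = 6.2418

6.24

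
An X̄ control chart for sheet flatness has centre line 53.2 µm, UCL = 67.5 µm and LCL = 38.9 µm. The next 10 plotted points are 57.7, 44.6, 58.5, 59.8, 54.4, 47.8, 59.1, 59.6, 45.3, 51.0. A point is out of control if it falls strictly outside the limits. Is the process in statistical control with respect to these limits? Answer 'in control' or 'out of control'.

in control

All 10 points lie within [38.9, 67.5].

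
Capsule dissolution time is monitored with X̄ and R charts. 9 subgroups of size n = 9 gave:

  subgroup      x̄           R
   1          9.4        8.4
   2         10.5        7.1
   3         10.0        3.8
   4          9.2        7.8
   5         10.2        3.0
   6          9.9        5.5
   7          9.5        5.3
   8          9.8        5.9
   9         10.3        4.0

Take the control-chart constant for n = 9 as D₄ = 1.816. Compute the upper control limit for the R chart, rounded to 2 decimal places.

10.25

R̄ = (8.4 + 7.1 + 3.8 + 7.8 + 3.0 + 5.5 + 5.3 + 5.9 + 4.0) / 9 = 50.8000 / 9 = 5.6444
UCL_R = D₄·R̄ = 1.816 × 5.6444 = 10.2503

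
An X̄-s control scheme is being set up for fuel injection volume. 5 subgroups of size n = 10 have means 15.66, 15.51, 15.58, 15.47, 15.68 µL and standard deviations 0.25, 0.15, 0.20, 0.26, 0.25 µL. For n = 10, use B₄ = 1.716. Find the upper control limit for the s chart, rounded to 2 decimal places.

s̄ = (0.25 + 0.15 + 0.20 + 0.26 + 0.25) / 5 = 0.2220
UCL_s = B₄·s̄ = 1.716 × 0.2220 = 0.3810

0.38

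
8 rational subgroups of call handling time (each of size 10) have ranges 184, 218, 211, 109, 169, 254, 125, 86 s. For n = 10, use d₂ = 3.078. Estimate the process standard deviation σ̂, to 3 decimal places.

R̄ = (184 + 218 + 211 + 109 + 169 + 254 + 125 + 86) / 8 = 169.5000
σ̂ = R̄ / d₂ = 169.5000 / 3.078 = 55.0682

55.068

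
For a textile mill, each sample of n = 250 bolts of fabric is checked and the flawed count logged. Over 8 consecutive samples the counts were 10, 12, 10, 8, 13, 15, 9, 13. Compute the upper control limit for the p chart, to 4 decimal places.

0.0843

p̄ = Σdᵢ / (k·n) = 90 / (8 × 250) = 0.04500
UCL = p̄ + 3·√(p̄(1−p̄)/n) = 0.04500 + 3 × √(0.04500×0.95500/250) = 0.04500 + 3 × 0.01311 = 0.08433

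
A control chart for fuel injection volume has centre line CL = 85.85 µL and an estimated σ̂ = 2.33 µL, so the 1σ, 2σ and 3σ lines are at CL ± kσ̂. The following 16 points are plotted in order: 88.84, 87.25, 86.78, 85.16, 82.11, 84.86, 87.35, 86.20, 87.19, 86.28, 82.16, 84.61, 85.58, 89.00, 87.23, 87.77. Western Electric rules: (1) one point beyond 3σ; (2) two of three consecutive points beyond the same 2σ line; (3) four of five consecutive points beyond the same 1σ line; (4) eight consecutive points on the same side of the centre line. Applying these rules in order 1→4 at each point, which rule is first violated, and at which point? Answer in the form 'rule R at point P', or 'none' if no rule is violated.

none

Zone of each point (C = within 1σ̂, B = 1σ̂–2σ̂, A = 2σ̂–3σ̂, * = beyond 3σ̂; sign = side of CL): 1:+B, 2:+C, 3:+C, 4:-C, 5:-B, 6:-C, 7:+C, 8:+C, 9:+C, 10:+C, 11:-B, 12:-C, 13:-C, 14:+B, 15:+C, 16:+C
No rule fires across all 16 points.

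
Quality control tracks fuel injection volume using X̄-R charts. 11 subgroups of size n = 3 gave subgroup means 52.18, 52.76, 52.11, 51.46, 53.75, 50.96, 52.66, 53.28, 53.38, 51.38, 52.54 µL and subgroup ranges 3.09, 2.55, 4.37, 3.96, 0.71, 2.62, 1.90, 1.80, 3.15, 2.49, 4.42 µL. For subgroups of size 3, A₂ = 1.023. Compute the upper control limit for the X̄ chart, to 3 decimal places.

X̄̄ = (52.18 + 52.76 + 52.11 + 51.46 + 53.75 + 50.96 + 52.66 + 53.28 + 53.38 + 51.38 + 52.54) / 11 = 576.4600 / 11 = 52.4055
R̄ = (3.09 + 2.55 + 4.37 + 3.96 + 0.71 + 2.62 + 1.90 + 1.80 + 3.15 + 2.49 + 4.42) / 11 = 31.0600 / 11 = 2.8236
UCL = X̄̄ + A₂·R̄ = 52.4055 + 1.023 × 2.8236 = 55.2940

55.294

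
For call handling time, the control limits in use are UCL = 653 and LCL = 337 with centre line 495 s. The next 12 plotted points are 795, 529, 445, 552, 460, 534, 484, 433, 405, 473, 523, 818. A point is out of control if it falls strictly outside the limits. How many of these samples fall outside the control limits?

2

Compare each point to [337, 653]: sample 1 = 795 > UCL; sample 12 = 818 > UCL.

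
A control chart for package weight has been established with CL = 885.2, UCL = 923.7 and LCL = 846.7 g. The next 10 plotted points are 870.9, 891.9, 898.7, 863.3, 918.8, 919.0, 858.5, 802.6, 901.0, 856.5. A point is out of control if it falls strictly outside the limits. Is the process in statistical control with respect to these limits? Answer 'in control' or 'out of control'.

out of control

Compare each point to [846.7, 923.7]: sample 8 = 802.6 < LCL.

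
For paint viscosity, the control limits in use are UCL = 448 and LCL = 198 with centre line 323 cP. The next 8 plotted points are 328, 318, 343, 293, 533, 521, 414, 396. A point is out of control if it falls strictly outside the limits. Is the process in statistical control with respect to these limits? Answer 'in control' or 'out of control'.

Compare each point to [198, 448]: sample 5 = 533 > UCL; sample 6 = 521 > UCL.

out of control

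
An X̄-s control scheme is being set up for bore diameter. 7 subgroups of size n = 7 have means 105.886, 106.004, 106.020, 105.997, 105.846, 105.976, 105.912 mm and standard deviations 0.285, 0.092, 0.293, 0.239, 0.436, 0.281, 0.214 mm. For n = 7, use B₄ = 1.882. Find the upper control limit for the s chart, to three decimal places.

0.495

s̄ = (0.285 + 0.092 + 0.293 + 0.239 + 0.436 + 0.281 + 0.214) / 7 = 0.2629
UCL_s = B₄·s̄ = 1.882 × 0.2629 = 0.4947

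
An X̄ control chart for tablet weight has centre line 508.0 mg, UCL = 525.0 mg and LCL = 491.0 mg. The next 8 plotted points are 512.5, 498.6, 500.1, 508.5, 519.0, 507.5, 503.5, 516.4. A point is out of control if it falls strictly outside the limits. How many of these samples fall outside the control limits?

0

All 8 points lie within [491.0, 525.0].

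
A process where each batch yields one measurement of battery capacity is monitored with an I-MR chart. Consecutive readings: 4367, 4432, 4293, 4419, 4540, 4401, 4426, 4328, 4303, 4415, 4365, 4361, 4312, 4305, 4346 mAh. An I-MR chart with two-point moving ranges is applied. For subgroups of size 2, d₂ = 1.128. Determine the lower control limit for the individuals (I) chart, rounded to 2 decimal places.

4184.04

X̄ = (4367 + 4432 + 4293 + 4419 + 4540 + 4401 + 4426 + 4328 + 4303 + 4415 + 4365 + 4361 + 4312 + 4305 + 4346) / 15 = 4374.2000
Moving ranges: 65, 139, 126, 121, 139, 25, 98, 25, 112, 50, 4, 49, 7, 41; M̄R̄ = 1001.0000 / 14 = 71.5000
LCL = X̄ − 3·M̄R̄/d₂ = 4374.2000 − 3 × 71.5000 / 1.128 = 4184.0404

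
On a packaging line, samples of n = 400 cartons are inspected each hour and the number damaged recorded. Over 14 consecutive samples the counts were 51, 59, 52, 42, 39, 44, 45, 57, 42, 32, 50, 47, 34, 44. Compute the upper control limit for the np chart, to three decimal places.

p̄ = Σdᵢ / (k·n) = 638 / (14 × 400) = 0.11393
UCL = np̄ + 3·√(np̄(1−p̄)) = 45.5714 + 3 × √(45.5714×0.88607) = 45.5714 + 3 × 6.3545 = 64.6349

64.635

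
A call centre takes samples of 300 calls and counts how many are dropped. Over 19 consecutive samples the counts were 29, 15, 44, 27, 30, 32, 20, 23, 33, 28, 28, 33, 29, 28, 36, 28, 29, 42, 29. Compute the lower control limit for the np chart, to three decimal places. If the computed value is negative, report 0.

p̄ = Σdᵢ / (k·n) = 563 / (19 × 300) = 0.09877
LCL = np̄ − 3·√(np̄(1−p̄)) = 29.6316 − 3 × 5.1677 = 14.1286

14.129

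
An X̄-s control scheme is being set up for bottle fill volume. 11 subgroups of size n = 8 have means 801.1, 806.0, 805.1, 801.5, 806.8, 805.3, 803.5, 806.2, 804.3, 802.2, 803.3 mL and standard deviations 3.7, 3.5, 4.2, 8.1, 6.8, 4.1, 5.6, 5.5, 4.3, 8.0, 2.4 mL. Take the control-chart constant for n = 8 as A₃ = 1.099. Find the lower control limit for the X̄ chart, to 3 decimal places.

798.503

X̄̄ = (801.1 + 806.0 + 805.1 + 801.5 + 806.8 + 805.3 + 803.5 + 806.2 + 804.3 + 802.2 + 803.3) / 11 = 804.1182
s̄ = (3.7 + 3.5 + 4.2 + 8.1 + 6.8 + 4.1 + 5.6 + 5.5 + 4.3 + 8.0 + 2.4) / 11 = 5.1091
LCL = X̄̄ − A₃·s̄ = 804.1182 − 1.099 × 5.1091 = 798.5033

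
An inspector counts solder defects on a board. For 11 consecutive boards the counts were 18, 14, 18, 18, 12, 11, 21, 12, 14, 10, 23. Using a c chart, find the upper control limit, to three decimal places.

c̄ = (18 + 14 + 18 + 18 + 12 + 11 + 21 + 12 + 14 + 10 + 23) / 11 = 171 / 11 = 15.5455
UCL = c̄ + 3√c̄ = 15.5455 + 3 × √15.5455 = 15.5455 + 3 × 3.9428 = 27.3738

27.374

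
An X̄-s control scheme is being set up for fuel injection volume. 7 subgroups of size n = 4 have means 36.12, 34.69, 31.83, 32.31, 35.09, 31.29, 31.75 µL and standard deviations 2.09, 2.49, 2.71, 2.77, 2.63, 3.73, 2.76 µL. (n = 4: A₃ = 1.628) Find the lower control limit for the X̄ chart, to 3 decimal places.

28.836

X̄̄ = (36.12 + 34.69 + 31.83 + 32.31 + 35.09 + 31.29 + 31.75) / 7 = 33.2971
s̄ = (2.09 + 2.49 + 2.71 + 2.77 + 2.63 + 3.73 + 2.76) / 7 = 2.7400
LCL = X̄̄ − A₃·s̄ = 33.2971 − 1.628 × 2.7400 = 28.8364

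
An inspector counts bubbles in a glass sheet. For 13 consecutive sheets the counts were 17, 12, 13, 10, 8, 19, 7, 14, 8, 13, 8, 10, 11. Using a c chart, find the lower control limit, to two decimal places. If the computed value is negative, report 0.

c̄ = (17 + 12 + 13 + 10 + 8 + 19 + 7 + 14 + 8 + 13 + 8 + 10 + 11) / 13 = 150 / 13 = 11.5385
LCL = c̄ − 3√c̄ = 11.5385 − 3 × 3.3968 = 1.3480

1.35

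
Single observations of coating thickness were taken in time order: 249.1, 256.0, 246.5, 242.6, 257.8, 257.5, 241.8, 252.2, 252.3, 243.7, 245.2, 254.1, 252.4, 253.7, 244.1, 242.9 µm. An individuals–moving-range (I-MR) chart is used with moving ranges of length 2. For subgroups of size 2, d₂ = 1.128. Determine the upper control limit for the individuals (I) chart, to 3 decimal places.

266.302

X̄ = (249.1 + 256.0 + 246.5 + 242.6 + 257.8 + 257.5 + 241.8 + 252.2 + 252.3 + 243.7 + 245.2 + 254.1 + 252.4 + 253.7 + 244.1 + 242.9) / 16 = 249.4938
Moving ranges: 6.9, 9.5, 3.9, 15.2, 0.3, 15.7, 10.4, 0.1, 8.6, 1.5, 8.9, 1.7, 1.3, 9.6, 1.2; M̄R̄ = 94.8000 / 15 = 6.3200
UCL = X̄ + 3·M̄R̄/d₂ = 249.4938 + 3 × 6.3200 / 1.128 = 266.3023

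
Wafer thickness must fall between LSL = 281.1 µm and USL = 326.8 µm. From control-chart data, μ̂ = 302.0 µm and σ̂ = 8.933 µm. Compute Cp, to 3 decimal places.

Cp = (USL − LSL) / (6σ̂) = (326.8 − 281.1) / (6 × 8.933) = 45.7000 / 53.5980 = 0.8526

0.853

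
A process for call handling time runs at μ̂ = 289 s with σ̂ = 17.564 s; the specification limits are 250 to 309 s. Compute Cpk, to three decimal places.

0.380

Cpu = (USL − μ̂) / (3σ̂) = (309 − 289) / (3 × 17.564) = 0.3796; Cpl = (μ̂ − LSL) / (3σ̂) = (289 − 250) / (3 × 17.564) = 0.7402; Cpk = min(Cpu, Cpl) = 0.3796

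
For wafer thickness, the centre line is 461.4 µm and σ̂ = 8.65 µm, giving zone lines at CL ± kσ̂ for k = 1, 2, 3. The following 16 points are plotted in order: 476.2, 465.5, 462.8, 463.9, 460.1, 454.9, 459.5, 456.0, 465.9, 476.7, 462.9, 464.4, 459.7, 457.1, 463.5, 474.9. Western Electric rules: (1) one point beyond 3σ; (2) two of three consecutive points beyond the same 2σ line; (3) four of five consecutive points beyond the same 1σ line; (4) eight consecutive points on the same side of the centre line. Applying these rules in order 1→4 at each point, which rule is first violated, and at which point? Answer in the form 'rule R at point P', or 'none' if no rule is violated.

none

Zone of each point (C = within 1σ̂, B = 1σ̂–2σ̂, A = 2σ̂–3σ̂, * = beyond 3σ̂; sign = side of CL): 1:+B, 2:+C, 3:+C, 4:+C, 5:-C, 6:-C, 7:-C, 8:-C, 9:+C, 10:+B, 11:+C, 12:+C, 13:-C, 14:-C, 15:+C, 16:+B
No rule fires across all 16 points.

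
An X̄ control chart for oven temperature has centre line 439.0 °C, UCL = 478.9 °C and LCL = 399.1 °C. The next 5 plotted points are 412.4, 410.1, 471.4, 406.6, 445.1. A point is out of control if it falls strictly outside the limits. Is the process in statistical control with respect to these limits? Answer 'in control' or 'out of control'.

All 5 points lie within [399.1, 478.9].

in control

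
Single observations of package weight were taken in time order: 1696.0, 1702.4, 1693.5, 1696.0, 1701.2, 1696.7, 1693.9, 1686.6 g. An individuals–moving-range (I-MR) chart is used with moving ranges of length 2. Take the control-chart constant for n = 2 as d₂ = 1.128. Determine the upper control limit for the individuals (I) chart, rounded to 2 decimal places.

1710.07

X̄ = (1696.0 + 1702.4 + 1693.5 + 1696.0 + 1701.2 + 1696.7 + 1693.9 + 1686.6) / 8 = 1695.7875
Moving ranges: 6.4, 8.9, 2.5, 5.2, 4.5, 2.8, 7.3; M̄R̄ = 37.6000 / 7 = 5.3714
UCL = X̄ + 3·M̄R̄/d₂ = 1695.7875 + 3 × 5.3714 / 1.128 = 1710.0732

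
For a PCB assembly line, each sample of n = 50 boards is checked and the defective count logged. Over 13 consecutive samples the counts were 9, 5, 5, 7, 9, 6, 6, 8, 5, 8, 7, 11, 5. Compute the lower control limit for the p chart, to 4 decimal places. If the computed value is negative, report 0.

0.0000

p̄ = Σdᵢ / (k·n) = 91 / (13 × 50) = 0.14000
LCL = p̄ − 3·√(p̄(1−p̄)/n) = 0.14000 − 3 × 0.04907 = -0.00721 → 0 (negative, so LCL = 0)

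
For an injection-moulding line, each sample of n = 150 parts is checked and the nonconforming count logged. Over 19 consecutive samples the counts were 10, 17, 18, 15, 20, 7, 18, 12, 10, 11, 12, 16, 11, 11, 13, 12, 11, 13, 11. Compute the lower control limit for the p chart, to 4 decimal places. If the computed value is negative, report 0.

p̄ = Σdᵢ / (k·n) = 248 / (19 × 150) = 0.08702
LCL = p̄ − 3·√(p̄(1−p̄)/n) = 0.08702 − 3 × 0.02301 = 0.01798

0.0180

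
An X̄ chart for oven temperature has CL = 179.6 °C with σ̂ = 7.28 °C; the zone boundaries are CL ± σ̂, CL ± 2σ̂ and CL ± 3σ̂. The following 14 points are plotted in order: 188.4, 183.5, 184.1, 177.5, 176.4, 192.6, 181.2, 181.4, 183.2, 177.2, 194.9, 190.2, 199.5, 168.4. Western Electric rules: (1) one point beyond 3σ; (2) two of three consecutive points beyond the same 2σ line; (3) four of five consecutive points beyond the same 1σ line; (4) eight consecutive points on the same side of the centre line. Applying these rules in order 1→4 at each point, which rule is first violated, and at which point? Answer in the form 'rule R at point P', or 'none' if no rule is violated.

rule 2 at point 13

Zone of each point (C = within 1σ̂, B = 1σ̂–2σ̂, A = 2σ̂–3σ̂, * = beyond 3σ̂; sign = side of CL): 1:+B, 2:+C, 3:+C, 4:-C, 5:-C, 6:+B, 7:+C, 8:+C, 9:+C, 10:-C, 11:+A, 12:+B, 13:+A, 14:-B
Rule 2 (two of three consecutive points beyond the same 2σ limit) is satisfied at point 13.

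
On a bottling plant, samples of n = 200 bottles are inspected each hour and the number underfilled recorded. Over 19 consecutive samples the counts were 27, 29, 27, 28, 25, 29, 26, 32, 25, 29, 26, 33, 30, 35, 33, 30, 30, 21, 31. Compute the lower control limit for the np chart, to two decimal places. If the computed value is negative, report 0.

13.85

p̄ = Σdᵢ / (k·n) = 546 / (19 × 200) = 0.14368
LCL = np̄ − 3·√(np̄(1−p̄)) = 28.7368 − 3 × 4.9606 = 13.8550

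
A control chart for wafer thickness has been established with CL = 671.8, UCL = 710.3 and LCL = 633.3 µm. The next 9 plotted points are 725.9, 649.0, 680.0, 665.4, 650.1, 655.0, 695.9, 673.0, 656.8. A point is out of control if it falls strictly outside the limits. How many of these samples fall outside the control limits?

Compare each point to [633.3, 710.3]: sample 1 = 725.9 > UCL.

1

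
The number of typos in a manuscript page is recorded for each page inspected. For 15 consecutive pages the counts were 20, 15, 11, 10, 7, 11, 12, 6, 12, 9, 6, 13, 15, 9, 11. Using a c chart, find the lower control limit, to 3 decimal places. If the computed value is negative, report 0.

c̄ = (20 + 15 + 11 + 10 + 7 + 11 + 12 + 6 + 12 + 9 + 6 + 13 + 15 + 9 + 11) / 15 = 167 / 15 = 11.1333
LCL = c̄ − 3√c̄ = 11.1333 − 3 × 3.3367 = 1.1233

1.123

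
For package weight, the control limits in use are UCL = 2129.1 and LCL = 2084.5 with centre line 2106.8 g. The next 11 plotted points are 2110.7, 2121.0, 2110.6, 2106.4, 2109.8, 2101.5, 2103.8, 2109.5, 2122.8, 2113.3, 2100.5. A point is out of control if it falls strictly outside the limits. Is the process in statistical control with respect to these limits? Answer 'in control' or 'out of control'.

in control

All 11 points lie within [2084.5, 2129.1].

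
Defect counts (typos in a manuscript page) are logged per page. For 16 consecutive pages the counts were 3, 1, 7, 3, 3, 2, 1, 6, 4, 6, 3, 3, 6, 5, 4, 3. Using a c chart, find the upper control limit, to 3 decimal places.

9.559

c̄ = (3 + 1 + 7 + 3 + 3 + 2 + 1 + 6 + 4 + 6 + 3 + 3 + 6 + 5 + 4 + 3) / 16 = 60 / 16 = 3.7500
UCL = c̄ + 3√c̄ = 3.7500 + 3 × √3.7500 = 3.7500 + 3 × 1.9365 = 9.5595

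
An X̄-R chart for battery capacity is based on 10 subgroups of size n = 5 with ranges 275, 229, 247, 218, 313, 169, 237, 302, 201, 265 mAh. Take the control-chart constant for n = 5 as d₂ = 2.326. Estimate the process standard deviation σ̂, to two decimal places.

R̄ = (275 + 229 + 247 + 218 + 313 + 169 + 237 + 302 + 201 + 265) / 10 = 245.6000
σ̂ = R̄ / d₂ = 245.6000 / 2.326 = 105.5890

105.59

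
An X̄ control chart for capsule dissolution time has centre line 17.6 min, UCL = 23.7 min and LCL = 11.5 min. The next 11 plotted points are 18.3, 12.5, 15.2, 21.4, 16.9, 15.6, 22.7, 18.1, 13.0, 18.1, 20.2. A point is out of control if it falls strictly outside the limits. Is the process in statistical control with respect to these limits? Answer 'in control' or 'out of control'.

in control

All 11 points lie within [11.5, 23.7].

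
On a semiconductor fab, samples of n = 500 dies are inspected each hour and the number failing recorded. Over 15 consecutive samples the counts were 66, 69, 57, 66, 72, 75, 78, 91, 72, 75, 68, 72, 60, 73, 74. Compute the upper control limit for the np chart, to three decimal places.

p̄ = Σdᵢ / (k·n) = 1068 / (15 × 500) = 0.14240
UCL = np̄ + 3·√(np̄(1−p̄)) = 71.2000 + 3 × √(71.2000×0.85760) = 71.2000 + 3 × 7.8142 = 94.6425

94.642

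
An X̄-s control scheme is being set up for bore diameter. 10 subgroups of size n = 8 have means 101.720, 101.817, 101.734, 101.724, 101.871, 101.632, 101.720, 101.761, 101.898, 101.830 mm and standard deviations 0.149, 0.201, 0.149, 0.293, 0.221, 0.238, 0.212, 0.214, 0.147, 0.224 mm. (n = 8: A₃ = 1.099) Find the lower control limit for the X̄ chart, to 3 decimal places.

101.546

X̄̄ = (101.720 + 101.817 + 101.734 + 101.724 + 101.871 + 101.632 + 101.720 + 101.761 + 101.898 + 101.830) / 10 = 101.7707
s̄ = (0.149 + 0.201 + 0.149 + 0.293 + 0.221 + 0.238 + 0.212 + 0.214 + 0.147 + 0.224) / 10 = 0.2048
LCL = X̄̄ − A₃·s̄ = 101.7707 − 1.099 × 0.2048 = 101.5456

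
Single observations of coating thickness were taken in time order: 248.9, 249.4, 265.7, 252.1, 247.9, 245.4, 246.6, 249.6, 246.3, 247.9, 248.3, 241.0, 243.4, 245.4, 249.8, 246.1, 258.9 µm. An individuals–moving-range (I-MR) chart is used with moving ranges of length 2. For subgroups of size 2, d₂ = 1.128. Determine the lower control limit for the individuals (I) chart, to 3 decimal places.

X̄ = (248.9 + 249.4 + 265.7 + 252.1 + 247.9 + 245.4 + 246.6 + 249.6 + 246.3 + 247.9 + 248.3 + 241.0 + 243.4 + 245.4 + 249.8 + 246.1 + 258.9) / 17 = 248.9824
Moving ranges: 0.5, 16.3, 13.6, 4.2, 2.5, 1.2, 3.0, 3.3, 1.6, 0.4, 7.3, 2.4, 2.0, 4.4, 3.7, 12.8; M̄R̄ = 79.2000 / 16 = 4.9500
LCL = X̄ − 3·M̄R̄/d₂ = 248.9824 − 3 × 4.9500 / 1.128 = 235.8175

235.817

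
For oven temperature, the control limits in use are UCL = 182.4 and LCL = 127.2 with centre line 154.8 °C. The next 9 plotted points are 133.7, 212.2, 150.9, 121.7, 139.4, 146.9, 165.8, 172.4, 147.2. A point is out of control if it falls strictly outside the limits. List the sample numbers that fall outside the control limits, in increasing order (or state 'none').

2, 4

Compare each point to [127.2, 182.4]: sample 2 = 212.2 > UCL; sample 4 = 121.7 < LCL.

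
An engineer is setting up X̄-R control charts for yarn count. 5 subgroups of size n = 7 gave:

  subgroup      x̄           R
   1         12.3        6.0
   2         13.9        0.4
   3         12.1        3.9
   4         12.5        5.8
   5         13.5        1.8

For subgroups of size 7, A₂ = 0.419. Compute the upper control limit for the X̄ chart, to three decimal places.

14.360

X̄̄ = (12.3 + 13.9 + 12.1 + 12.5 + 13.5) / 5 = 64.3000 / 5 = 12.8600
R̄ = (6.0 + 0.4 + 3.9 + 5.8 + 1.8) / 5 = 17.9000 / 5 = 3.5800
UCL = X̄̄ + A₂·R̄ = 12.8600 + 0.419 × 3.5800 = 14.3600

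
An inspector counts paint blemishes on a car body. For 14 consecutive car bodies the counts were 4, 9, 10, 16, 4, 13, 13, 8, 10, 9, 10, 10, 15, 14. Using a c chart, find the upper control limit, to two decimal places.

20.01

c̄ = (4 + 9 + 10 + 16 + 4 + 13 + 13 + 8 + 10 + 9 + 10 + 10 + 15 + 14) / 14 = 145 / 14 = 10.3571
UCL = c̄ + 3√c̄ = 10.3571 + 3 × √10.3571 = 10.3571 + 3 × 3.2183 = 20.0119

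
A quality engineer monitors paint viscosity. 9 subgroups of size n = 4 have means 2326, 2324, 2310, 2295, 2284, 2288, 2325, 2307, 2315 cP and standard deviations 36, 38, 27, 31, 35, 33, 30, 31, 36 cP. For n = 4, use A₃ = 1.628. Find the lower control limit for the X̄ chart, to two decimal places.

X̄̄ = (2326 + 2324 + 2310 + 2295 + 2284 + 2288 + 2325 + 2307 + 2315) / 9 = 2308.2222
s̄ = (36 + 38 + 27 + 31 + 35 + 33 + 30 + 31 + 36) / 9 = 33.0000
LCL = X̄̄ − A₃·s̄ = 2308.2222 − 1.628 × 33.0000 = 2254.4982

2254.50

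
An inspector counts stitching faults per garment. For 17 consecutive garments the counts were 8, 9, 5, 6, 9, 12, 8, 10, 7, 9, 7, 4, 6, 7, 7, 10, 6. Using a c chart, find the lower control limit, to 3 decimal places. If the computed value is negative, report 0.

0.000

c̄ = (8 + 9 + 5 + 6 + 9 + 12 + 8 + 10 + 7 + 9 + 7 + 4 + 6 + 7 + 7 + 10 + 6) / 17 = 130 / 17 = 7.6471
LCL = c̄ − 3√c̄ = 7.6471 − 3 × 2.7653 = -0.6489 → 0 (cannot be negative)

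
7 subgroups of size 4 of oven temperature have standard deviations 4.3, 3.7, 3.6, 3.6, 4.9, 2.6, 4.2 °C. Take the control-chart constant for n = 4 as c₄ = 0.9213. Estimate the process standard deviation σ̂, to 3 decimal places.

4.171

s̄ = (4.3 + 3.7 + 3.6 + 3.6 + 4.9 + 2.6 + 4.2) / 7 = 3.8429
σ̂ = s̄ / c₄ = 3.8429 / 0.9213 = 4.1711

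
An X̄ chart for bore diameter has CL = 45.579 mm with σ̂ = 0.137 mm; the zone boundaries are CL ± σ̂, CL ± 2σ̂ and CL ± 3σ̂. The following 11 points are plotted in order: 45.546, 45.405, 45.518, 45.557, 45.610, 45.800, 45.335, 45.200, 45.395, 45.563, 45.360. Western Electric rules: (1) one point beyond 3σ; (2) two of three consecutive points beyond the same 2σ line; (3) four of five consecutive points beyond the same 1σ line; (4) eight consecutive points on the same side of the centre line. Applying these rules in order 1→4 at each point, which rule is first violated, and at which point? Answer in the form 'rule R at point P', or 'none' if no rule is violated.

Zone of each point (C = within 1σ̂, B = 1σ̂–2σ̂, A = 2σ̂–3σ̂, * = beyond 3σ̂; sign = side of CL): 1:-C, 2:-B, 3:-C, 4:-C, 5:+C, 6:+B, 7:-B, 8:-A, 9:-B, 10:-C, 11:-B
Rule 3 (four of five consecutive points beyond the same 1σ limit) is satisfied at point 11.

rule 3 at point 11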